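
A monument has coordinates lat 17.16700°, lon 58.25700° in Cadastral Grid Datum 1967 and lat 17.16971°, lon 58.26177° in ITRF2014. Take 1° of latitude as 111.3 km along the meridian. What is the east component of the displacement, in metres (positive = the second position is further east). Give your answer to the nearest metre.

ΔE = 507 m

Δφ = 17.16971° − 17.16700° = +0.00271°; Δλ = 58.26177° − 58.25700° = +0.00477°.
ΔN = Δφ × 111300 = 301.6 m; ΔE = Δλ × 111300 × cos(17.16700°) = +0.00477 × 111300 × 0.955449 = 507.2 m.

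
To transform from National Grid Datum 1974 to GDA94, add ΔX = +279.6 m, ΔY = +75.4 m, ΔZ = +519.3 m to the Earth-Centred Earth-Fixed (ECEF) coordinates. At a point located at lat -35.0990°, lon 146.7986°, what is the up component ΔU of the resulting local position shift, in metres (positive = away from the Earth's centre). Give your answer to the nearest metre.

The local up (radial) axis is (cos φ cos λ, cos φ sin λ, sin φ), giving ΔU = -191.413 + 33.780 − 298.593 = -456.23 m.

ΔU = -456 m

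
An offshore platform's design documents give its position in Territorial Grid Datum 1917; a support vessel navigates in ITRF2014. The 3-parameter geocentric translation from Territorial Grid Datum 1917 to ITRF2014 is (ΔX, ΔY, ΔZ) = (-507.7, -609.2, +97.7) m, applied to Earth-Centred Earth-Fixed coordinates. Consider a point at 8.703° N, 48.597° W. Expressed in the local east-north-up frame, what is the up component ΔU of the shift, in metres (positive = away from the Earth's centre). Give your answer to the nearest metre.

ΔU = 135 m

The local up (radial) axis is (cos φ cos λ, cos φ sin λ, sin φ), giving ΔU = -331.902 + 451.685 + 14.783 = 134.57 m.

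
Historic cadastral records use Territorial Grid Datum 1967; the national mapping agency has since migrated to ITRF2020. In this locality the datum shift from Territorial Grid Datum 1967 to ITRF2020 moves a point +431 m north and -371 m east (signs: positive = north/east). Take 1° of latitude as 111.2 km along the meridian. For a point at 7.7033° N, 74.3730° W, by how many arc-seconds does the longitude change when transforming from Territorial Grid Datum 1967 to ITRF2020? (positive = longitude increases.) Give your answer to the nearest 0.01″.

At latitude 7.7033°, cos φ = 0.990975.
1° of longitude at this latitude = 111.2 × cos φ = 110.20 km, so Δλ = -371.0 / 110196.5 = -0.0033667° = -12.120″.

Δλ = -12.12″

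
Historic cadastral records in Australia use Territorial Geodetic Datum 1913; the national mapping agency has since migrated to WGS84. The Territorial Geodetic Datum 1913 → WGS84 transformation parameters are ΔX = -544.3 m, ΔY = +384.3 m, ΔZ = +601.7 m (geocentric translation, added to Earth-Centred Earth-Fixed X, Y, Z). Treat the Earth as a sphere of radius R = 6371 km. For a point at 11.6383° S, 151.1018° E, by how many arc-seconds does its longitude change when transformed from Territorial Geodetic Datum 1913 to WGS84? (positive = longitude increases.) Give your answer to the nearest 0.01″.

Δλ = -2.43″

sin φ = -0.201733, cos φ = 0.979441, sin λ = 0.483255, cos λ = -0.875480.
East component: ΔE = −sin λ·ΔX + cos λ·ΔY = −(0.483255)(-544.3) + (-0.875480)(384.3) = -73.41 m.
1° of latitude spans πR/180 = 111195 m; at latitude φ, 1° of longitude spans that × cos φ = 108908.8 m, so Δλ = -73.41 / 108908.8 × 3600 = -2.427″.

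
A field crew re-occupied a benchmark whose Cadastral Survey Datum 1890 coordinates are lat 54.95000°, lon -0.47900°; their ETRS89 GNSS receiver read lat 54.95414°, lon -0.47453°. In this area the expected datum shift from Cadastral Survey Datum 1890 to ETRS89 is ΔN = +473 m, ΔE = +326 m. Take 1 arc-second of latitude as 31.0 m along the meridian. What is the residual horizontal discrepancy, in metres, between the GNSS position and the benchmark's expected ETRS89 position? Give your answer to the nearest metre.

Observed coordinate differences: Δφ = +0.00414°, Δλ = +0.00447°.
Converting to metres (1° lat = 111600 m, cos φ = 0.574291): observed ΔN = 462.0 m, observed ΔE = 286.5 m.
Subtracting the expected shift leaves a residual of 462.0 − (473) = -11.0 m north and 286.5 − (326) = -39.5 m east.
Residual distance = √((-11.0)² + (-39.5)²) = 41.0 m.

41 m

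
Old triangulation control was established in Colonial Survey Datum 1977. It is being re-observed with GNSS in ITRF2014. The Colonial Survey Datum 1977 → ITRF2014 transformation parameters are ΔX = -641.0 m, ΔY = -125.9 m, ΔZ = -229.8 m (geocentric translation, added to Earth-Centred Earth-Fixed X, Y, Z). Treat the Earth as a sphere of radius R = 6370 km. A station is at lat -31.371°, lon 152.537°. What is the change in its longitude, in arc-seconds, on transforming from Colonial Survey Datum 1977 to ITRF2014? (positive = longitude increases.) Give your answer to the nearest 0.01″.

Δλ = 15.45″

sin φ = -0.520578, cos φ = 0.853814, sin λ = 0.461176, cos λ = -0.887309.
East component: ΔE = −sin λ·ΔX + cos λ·ΔY = −(0.461176)(-641.0) + (-0.887309)(-125.9) = 407.33 m.
1° of latitude spans πR/180 = 111177 m; at latitude φ, 1° of longitude spans that × cos φ = 94924.9 m, so Δλ = 407.33 / 94924.9 × 3600 = 15.448″.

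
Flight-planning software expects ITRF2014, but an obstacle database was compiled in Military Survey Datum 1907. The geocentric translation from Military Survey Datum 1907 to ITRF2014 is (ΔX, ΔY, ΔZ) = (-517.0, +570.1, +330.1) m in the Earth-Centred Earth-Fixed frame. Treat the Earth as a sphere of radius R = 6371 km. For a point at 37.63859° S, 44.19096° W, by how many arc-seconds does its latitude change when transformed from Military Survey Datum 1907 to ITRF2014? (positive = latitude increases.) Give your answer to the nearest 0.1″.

sin φ = -0.610679, cos φ = 0.791879, sin λ = -0.697052, cos λ = 0.717021.
North component: ΔN = −sin φ cos λ·ΔX − sin φ sin λ·ΔY + cos φ·ΔZ = −(-0.610679)(0.717021)(-517.0) − (-0.610679)(-0.697052)(570.1) + (0.791879)(330.1) = -207.66 m.
1° of latitude spans πR/180 = 111195 m, so Δφ = -207.66 / 111195 × 3600 = -6.723″.

Δφ = -6.7″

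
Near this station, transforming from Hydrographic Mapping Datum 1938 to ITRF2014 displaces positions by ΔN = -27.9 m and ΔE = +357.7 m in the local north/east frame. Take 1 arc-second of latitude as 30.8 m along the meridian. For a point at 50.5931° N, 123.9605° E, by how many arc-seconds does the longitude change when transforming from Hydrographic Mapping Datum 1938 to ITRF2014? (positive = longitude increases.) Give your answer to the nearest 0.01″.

Δλ = 18.29″

At latitude 50.5931°, cos φ = 0.634824.
1″ of longitude at this latitude = 30.80 × cos φ = 19.5526 m, so Δλ = 357.7 / 19.5526 = 18.294″.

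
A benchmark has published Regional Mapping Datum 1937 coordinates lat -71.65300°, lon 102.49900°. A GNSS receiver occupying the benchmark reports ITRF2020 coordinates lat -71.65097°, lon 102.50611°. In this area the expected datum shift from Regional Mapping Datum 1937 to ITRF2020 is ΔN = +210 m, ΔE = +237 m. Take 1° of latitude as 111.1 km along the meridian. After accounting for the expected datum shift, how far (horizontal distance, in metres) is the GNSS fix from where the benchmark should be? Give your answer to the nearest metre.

19 m

Observed coordinate differences: Δφ = +0.00203°, Δλ = +0.00711°.
Converting to metres (1° lat = 111100 m, cos φ = 0.314771): observed ΔN = 225.5 m, observed ΔE = 248.6 m.
Subtracting the expected shift leaves a residual of 225.5 − (210) = 15.5 m north and 248.6 − (237) = 11.6 m east.
Residual distance = √(15.5² + 11.6²) = 19.4 m.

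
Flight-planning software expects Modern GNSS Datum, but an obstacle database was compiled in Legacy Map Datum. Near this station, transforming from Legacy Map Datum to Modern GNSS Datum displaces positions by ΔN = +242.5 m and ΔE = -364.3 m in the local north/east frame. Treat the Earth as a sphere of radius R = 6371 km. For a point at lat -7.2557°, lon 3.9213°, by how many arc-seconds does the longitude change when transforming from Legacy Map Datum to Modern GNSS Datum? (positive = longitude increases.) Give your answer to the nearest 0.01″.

Δλ = -11.89″

At latitude -7.2557°, cos φ = 0.991992.
One radian of longitude at latitude φ spans R cos φ, so Δλ = ΔE / (R cos φ) = -364.3 / (6371000 × 0.991992) = -5.7643e-05 rad = -11.890″.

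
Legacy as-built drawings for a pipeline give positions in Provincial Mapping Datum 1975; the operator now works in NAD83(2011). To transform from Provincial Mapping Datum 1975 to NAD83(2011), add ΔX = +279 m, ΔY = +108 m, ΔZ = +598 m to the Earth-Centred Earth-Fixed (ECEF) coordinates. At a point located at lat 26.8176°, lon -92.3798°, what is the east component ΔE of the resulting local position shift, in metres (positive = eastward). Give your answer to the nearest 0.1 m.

At φ = 26.8176°, λ = -92.3798°: sin φ = 0.451152, cos φ = 0.892447, sin λ = -0.999138, cos λ = -0.041523.
ΔE = −sin λ·ΔX + cos λ·ΔY = −(-0.999138)·(279) + (-0.041523)·(108) = 274.27 m.

ΔE = 274.3 m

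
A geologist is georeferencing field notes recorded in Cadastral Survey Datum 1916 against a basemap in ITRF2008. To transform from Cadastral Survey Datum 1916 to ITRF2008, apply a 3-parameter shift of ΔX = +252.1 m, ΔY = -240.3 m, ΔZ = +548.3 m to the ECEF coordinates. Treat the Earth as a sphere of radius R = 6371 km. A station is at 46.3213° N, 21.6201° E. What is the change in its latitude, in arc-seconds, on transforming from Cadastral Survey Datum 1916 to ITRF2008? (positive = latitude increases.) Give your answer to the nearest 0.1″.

Δφ = 8.8″

sin φ = 0.723224, cos φ = 0.690614, sin λ = 0.368451, cos λ = 0.929647.
North component: ΔN = −sin φ cos λ·ΔX − sin φ sin λ·ΔY + cos φ·ΔZ = −(0.723224)(0.929647)(252.1) − (0.723224)(0.368451)(-240.3) + (0.690614)(548.3) = 273.20 m.
1° of latitude spans πR/180 = 111195 m, so Δφ = 273.20 / 111195 × 3600 = 8.845″.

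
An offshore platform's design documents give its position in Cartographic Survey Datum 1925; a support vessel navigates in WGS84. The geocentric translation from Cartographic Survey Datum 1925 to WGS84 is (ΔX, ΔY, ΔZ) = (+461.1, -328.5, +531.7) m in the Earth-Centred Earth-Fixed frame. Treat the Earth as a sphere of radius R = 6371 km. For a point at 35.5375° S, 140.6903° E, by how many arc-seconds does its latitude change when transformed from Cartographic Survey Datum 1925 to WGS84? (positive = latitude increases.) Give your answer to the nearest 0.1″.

sin φ = -0.581236, cos φ = 0.813735, sin λ = 0.633512, cos λ = -0.773733.
North component: ΔN = −sin φ cos λ·ΔX − sin φ sin λ·ΔY + cos φ·ΔZ = −(-0.581236)(-0.773733)(461.1) − (-0.581236)(0.633512)(-328.5) + (0.813735)(531.7) = 104.34 m.
1° of latitude spans πR/180 = 111195 m, so Δφ = 104.34 / 111195 × 3600 = 3.378″.

Δφ = 3.4″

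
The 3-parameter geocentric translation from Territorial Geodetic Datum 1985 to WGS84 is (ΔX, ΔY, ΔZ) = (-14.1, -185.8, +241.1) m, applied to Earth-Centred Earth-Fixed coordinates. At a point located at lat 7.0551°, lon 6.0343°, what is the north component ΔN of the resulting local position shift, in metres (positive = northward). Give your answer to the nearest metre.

ΔN = 243 m

At φ = 7.0551°, λ = 6.0343°: sin φ = 0.122824, cos φ = 0.992428, sin λ = 0.105124, cos λ = 0.994459.
ΔN = −sin φ cos λ·ΔX − sin φ sin λ·ΔY + cos φ·ΔZ = −(0.122824)(0.994459)(-14.1) − (0.122824)(0.105124)(-185.8) + (0.992428)(241.1) = 243.40 m.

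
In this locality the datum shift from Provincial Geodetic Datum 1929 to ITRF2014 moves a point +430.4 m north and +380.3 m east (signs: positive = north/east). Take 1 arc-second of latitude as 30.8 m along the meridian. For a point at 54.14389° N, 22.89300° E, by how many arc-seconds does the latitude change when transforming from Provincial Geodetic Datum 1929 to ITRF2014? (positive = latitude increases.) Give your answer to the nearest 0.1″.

1″ of latitude = 30.80 m, so Δφ = 430.4 / 30.80 = 13.974″.

Δφ = 14.0″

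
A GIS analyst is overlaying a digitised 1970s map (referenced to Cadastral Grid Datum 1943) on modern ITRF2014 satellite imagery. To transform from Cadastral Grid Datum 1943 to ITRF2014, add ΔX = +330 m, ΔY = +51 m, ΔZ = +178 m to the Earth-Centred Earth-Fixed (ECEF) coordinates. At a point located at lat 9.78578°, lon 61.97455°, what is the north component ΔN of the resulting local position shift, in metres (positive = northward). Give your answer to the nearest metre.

ΔN = 141 m

The local north axis is (−sin φ cos λ, −sin φ sin λ, cos φ), giving ΔN = -26.354 − 7.652 + 175.410 = 141.40 m.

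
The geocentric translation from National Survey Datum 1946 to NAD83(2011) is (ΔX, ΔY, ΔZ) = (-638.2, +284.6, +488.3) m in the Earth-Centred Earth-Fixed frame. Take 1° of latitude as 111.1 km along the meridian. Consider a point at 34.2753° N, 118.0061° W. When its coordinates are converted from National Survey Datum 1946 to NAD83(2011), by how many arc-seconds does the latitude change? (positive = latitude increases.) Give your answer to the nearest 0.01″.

sin φ = 0.563170, cos φ = 0.826341, sin λ = -0.882898, cos λ = -0.469566.
North component: ΔN = −sin φ cos λ·ΔX − sin φ sin λ·ΔY + cos φ·ΔZ = −(0.563170)(-0.469566)(-638.2) − (0.563170)(-0.882898)(284.6) + (0.826341)(488.3) = 376.24 m.
1° of latitude spans 111100 m, so Δφ = 376.24 / 111100 × 3600 = 12.191″.

Δφ = 12.19″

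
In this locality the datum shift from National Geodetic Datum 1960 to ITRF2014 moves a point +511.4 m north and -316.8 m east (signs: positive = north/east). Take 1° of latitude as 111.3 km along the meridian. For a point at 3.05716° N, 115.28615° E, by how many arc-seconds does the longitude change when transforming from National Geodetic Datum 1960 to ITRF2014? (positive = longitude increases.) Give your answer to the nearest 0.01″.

Δλ = -10.26″

At latitude 3.05716°, cos φ = 0.998577.
1° of longitude at this latitude = 111.3 × cos φ = 111.14 km, so Δλ = -316.8 / 111141.6 = -0.0028504° = -10.262″.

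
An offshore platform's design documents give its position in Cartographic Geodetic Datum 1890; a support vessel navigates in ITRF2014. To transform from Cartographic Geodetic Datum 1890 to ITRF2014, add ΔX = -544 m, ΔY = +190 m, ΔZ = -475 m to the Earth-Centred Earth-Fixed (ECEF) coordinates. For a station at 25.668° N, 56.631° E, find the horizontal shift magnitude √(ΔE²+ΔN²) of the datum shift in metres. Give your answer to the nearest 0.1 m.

668.7 m

The local east axis at (φ, λ) is (−sin λ, cos λ, 0), so ΔE = −sin(56.631°)·(-544) + cos(56.631°)·190 = 558.82 m.
The local north axis is (−sin φ cos λ, −sin φ sin λ, cos φ), giving ΔN = 129.607 − 68.732 − 428.127 = -367.25 m.
Horizontal magnitude = √(ΔE² + ΔN²) = √(558.82² + (-367.25)²) = 668.70 m.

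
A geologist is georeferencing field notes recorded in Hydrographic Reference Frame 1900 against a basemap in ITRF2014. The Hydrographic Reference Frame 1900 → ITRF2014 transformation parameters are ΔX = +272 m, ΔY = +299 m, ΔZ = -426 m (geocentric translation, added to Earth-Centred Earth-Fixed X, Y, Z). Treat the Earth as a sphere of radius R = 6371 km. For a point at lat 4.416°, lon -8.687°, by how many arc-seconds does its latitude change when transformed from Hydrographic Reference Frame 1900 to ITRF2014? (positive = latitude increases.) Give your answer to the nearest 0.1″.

sin φ = 0.076997, cos φ = 0.997031, sin λ = -0.151037, cos λ = 0.988528.
North component: ΔN = −sin φ cos λ·ΔX − sin φ sin λ·ΔY + cos φ·ΔZ = −(0.076997)(0.988528)(272) − (0.076997)(-0.151037)(299) + (0.997031)(-426) = -441.96 m.
1° of latitude spans πR/180 = 111195 m, so Δφ = -441.96 / 111195 × 3600 = -14.309″.

Δφ = -14.3″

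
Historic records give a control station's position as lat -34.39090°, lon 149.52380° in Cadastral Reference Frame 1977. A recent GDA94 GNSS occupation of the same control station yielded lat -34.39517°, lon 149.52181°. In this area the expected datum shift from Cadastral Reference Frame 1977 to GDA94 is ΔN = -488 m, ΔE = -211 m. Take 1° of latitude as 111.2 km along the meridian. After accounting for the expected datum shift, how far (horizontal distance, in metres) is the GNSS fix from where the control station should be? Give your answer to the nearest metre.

31 m

Observed coordinate differences: Δφ = -0.00427°, Δλ = -0.00199°.
Converting to metres (1° lat = 111200 m, cos φ = 0.825203): observed ΔN = -474.8 m, observed ΔE = -182.6 m.
Subtracting the expected shift leaves a residual of -474.8 − (-488) = 13.2 m north and -182.6 − (-211) = 28.4 m east.
Residual distance = √(13.2² + 28.4²) = 31.3 m.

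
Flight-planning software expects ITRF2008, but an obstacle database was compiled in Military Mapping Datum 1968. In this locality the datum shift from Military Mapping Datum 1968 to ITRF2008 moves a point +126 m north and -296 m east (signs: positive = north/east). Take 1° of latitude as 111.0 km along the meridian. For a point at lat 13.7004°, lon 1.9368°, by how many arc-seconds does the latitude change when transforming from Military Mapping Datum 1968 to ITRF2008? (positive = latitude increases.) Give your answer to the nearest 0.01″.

1° of latitude = 111.0 km, so Δφ = 126.0 / 111000 = 0.0011351° = 4.086″.

Δφ = 4.09″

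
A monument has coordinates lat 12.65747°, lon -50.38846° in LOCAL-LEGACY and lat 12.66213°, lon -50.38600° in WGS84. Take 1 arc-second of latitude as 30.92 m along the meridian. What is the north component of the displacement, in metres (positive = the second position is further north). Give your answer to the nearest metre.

Δφ = 12.66213° − 12.65747° = +0.00466°; Δλ = -50.38600° − -50.38846° = +0.00246°.
1° of latitude = 3600 × 30.92 = 111312 m.
ΔN = Δφ × 111312 = 518.7 m; ΔE = Δλ × 111312 × cos(12.65747°) = +0.00246 × 111312 × 0.975697 = 267.2 m.

ΔN = 519 m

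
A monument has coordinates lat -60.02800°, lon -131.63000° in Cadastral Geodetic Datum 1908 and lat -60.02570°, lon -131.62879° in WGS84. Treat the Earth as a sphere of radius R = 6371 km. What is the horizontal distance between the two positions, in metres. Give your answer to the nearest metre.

Δφ = -60.02570° − -60.02800° = +0.00230°; Δλ = -131.62879° − -131.63000° = +0.00121°.
1° along a meridian = πR/180 = 111195 m.
ΔN = Δφ × 111195 = 255.7 m; ΔE = Δλ × 111195 × cos(-60.02800°) = +0.00121 × 111195 × 0.499577 = 67.2 m.
Distance = √(ΔE² + ΔN²) = √(67.2² + 255.7²) = 264.4 m.

264 m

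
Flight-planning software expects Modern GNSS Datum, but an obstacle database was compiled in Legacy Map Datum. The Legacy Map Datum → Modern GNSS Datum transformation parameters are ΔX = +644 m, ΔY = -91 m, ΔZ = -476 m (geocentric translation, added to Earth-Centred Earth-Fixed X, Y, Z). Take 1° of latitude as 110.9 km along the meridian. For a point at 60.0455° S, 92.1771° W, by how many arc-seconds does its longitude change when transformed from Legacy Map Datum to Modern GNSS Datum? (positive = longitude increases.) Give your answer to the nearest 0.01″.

sin φ = -0.866422, cos φ = 0.499312, sin λ = -0.999278, cos λ = -0.037988.
East component: ΔE = −sin λ·ΔX + cos λ·ΔY = −(-0.999278)(644) + (-0.037988)(-91) = 646.99 m.
1° of latitude spans 110900 m; at latitude φ, 1° of longitude spans that × cos φ = 55373.7 m, so Δλ = 646.99 / 55373.7 × 3600 = 42.063″.

Δλ = 42.06″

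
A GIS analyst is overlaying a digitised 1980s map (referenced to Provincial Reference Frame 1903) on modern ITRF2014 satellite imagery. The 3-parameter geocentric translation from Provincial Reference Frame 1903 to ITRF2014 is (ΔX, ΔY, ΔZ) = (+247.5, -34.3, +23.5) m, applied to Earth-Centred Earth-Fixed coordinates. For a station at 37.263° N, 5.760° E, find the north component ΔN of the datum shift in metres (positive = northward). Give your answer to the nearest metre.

At φ = 37.263°, λ = 5.760°: sin φ = 0.605475, cos φ = 0.795865, sin λ = 0.100362, cos λ = 0.994951.
ΔN = −sin φ cos λ·ΔX − sin φ sin λ·ΔY + cos φ·ΔZ = −(0.605475)(0.994951)(247.5) − (0.605475)(0.100362)(-34.3) + (0.795865)(23.5) = -128.31 m.

ΔN = -128 m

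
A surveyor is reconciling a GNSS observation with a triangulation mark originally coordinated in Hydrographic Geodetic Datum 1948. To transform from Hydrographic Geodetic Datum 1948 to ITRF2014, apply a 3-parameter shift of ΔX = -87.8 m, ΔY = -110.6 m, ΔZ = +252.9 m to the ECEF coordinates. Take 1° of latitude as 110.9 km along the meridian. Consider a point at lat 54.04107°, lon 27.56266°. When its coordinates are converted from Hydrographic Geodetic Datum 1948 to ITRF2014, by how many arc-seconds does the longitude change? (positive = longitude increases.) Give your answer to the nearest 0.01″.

sin φ = 0.809438, cos φ = 0.587205, sin λ = 0.462718, cos λ = 0.886505.
East component: ΔE = −sin λ·ΔX + cos λ·ΔY = −(0.462718)(-87.8) + (0.886505)(-110.6) = -57.42 m.
1° of latitude spans 110900 m; at latitude φ, 1° of longitude spans that × cos φ = 65121.1 m, so Δλ = -57.42 / 65121.1 × 3600 = -3.174″.

Δλ = -3.17″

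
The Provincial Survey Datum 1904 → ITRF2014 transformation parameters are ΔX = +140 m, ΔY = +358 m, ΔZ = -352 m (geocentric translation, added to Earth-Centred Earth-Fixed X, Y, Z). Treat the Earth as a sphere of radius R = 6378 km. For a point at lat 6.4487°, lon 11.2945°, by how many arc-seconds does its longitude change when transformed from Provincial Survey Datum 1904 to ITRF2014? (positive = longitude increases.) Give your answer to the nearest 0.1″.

Δλ = 10.5″

sin φ = 0.112314, cos φ = 0.993673, sin λ = 0.195852, cos λ = 0.980633.
East component: ΔE = −sin λ·ΔX + cos λ·ΔY = −(0.195852)(140) + (0.980633)(358) = 323.65 m.
1° of latitude spans πR/180 = 111317 m; at latitude φ, 1° of longitude spans that × cos φ = 110612.8 m, so Δλ = 323.65 / 110612.8 × 3600 = 10.533″.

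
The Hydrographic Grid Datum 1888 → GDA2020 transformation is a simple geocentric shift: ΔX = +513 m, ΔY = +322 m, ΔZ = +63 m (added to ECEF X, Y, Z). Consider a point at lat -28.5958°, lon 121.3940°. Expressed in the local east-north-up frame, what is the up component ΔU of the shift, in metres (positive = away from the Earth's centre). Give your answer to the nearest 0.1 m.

ΔU = -23.5 m

The local up (radial) axis is (cos φ cos λ, cos φ sin λ, sin φ), giving ΔU = -234.635 + 241.333 − 30.154 = -23.46 m.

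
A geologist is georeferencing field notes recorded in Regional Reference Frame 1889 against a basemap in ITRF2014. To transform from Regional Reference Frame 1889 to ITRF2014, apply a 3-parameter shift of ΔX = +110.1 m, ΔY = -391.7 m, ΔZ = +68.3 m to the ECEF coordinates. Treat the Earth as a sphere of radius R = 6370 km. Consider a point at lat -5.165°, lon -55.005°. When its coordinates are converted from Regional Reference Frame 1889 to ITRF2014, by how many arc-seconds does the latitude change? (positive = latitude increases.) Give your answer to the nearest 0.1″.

Δφ = 3.3″

sin φ = -0.090024, cos φ = 0.995940, sin λ = -0.819202, cos λ = 0.573505.
North component: ΔN = −sin φ cos λ·ΔX − sin φ sin λ·ΔY + cos φ·ΔZ = −(-0.090024)(0.573505)(110.1) − (-0.090024)(-0.819202)(-391.7) + (0.995940)(68.3) = 102.59 m.
1° of latitude spans πR/180 = 111177 m, so Δφ = 102.59 / 111177 × 3600 = 3.322″.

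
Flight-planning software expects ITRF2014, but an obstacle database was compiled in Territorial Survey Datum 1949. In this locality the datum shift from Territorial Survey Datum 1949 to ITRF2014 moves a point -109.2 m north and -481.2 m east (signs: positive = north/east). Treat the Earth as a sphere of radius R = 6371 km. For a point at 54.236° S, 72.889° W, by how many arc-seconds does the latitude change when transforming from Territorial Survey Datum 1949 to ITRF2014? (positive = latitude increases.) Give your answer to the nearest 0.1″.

Δφ = -3.5″

On a sphere of radius R, 1 rad of latitude = R, so Δφ = ΔN / R = -109.2 / 6371000 = -1.7140e-05 rad = -3.535″.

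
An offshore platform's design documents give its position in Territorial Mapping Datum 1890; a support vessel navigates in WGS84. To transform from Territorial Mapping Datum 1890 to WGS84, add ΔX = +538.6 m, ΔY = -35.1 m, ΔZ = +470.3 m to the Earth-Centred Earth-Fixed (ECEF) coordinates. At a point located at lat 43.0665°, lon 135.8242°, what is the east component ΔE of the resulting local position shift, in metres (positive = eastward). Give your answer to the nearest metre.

The local east axis at (φ, λ) is (−sin λ, cos λ, 0), so ΔE = −sin(135.8242°)·538.6 + cos(135.8242°)·(-35.1) = -350.16 m.

ΔE = -350 m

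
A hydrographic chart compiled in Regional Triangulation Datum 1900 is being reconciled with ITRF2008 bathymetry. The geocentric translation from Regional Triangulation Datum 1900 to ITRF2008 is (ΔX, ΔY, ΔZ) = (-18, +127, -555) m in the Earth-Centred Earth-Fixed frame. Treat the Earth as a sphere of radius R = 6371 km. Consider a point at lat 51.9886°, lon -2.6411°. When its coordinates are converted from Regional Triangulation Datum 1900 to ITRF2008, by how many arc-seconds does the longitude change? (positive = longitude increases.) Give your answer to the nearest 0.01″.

sin φ = 0.787888, cos φ = 0.615818, sin λ = -0.046080, cos λ = 0.998938.
East component: ΔE = −sin λ·ΔX + cos λ·ΔY = −(-0.046080)(-18) + (0.998938)(127) = 126.04 m.
1° of latitude spans πR/180 = 111195 m; at latitude φ, 1° of longitude spans that × cos φ = 68475.9 m, so Δλ = 126.04 / 68475.9 × 3600 = 6.626″.

Δλ = 6.63″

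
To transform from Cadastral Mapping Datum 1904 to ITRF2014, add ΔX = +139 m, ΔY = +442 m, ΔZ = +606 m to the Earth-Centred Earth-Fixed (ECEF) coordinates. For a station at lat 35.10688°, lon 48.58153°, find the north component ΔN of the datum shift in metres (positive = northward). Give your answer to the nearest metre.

ΔN = 252 m

The local north axis is (−sin φ cos λ, −sin φ sin λ, cos φ), giving ΔN = -52.884 − 190.621 + 495.757 = 252.25 m.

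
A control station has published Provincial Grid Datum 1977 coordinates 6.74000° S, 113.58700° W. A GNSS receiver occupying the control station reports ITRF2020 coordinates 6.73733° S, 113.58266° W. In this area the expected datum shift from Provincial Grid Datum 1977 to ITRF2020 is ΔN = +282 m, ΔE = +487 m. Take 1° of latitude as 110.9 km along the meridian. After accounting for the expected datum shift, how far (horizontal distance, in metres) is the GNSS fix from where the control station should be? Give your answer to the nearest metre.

17 m

Observed coordinate differences: Δφ = +0.00267°, Δλ = +0.00434°.
Converting to metres (1° lat = 110900 m, cos φ = 0.993089): observed ΔN = 296.1 m, observed ΔE = 478.0 m.
Subtracting the expected shift leaves a residual of 296.1 − (282) = 14.1 m north and 478.0 − (487) = -9.0 m east.
Residual distance = √(14.1² + (-9.0)²) = 16.7 m.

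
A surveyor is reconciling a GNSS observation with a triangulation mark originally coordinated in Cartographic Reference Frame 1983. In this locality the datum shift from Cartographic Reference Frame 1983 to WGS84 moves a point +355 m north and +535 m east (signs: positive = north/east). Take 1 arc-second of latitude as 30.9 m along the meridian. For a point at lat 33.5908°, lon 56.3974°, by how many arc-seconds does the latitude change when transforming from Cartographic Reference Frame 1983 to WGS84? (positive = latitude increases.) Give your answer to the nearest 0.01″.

Δφ = 11.49″

1″ of latitude = 30.90 m, so Δφ = 355.0 / 30.90 = 11.489″.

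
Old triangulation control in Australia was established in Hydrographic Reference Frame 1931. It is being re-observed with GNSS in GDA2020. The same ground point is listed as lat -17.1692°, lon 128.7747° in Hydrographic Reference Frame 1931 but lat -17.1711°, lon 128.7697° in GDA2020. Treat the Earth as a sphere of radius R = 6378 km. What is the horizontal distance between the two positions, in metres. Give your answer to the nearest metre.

Δφ = -17.1711° − -17.1692° = -0.0019°; Δλ = 128.7697° − 128.7747° = -0.0050°.
1° along a meridian = πR/180 = 111317 m.
ΔN = Δφ × 111317 = -211.5 m; ΔE = Δλ × 111317 × cos(-17.1692°) = -0.0050 × 111317 × 0.955437 = -531.8 m.
Distance = √(ΔE² + ΔN²) = √((-531.8)² + (-211.5)²) = 572.3 m.

572 m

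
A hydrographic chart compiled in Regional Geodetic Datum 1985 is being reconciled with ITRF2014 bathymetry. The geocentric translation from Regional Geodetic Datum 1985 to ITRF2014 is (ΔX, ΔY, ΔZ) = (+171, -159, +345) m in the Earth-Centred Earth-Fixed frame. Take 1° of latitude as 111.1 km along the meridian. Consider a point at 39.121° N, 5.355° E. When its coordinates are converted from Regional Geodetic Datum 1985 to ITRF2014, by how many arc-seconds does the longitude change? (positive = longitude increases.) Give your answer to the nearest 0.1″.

Δλ = -7.3″

sin φ = 0.630960, cos φ = 0.775815, sin λ = 0.093326, cos λ = 0.995636.
East component: ΔE = −sin λ·ΔX + cos λ·ΔY = −(0.093326)(171) + (0.995636)(-159) = -174.26 m.
1° of latitude spans 111100 m; at latitude φ, 1° of longitude spans that × cos φ = 86193.1 m, so Δλ = -174.26 / 86193.1 × 3600 = -7.278″.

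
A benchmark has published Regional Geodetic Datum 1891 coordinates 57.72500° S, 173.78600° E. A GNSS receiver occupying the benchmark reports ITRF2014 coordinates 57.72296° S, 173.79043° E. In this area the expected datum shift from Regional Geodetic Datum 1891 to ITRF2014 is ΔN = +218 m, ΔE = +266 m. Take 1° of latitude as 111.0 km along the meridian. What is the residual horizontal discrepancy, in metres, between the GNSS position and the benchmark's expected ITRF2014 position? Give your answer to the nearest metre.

9 m

Observed coordinate differences: Δφ = +0.00204°, Δλ = +0.00443°.
Converting to metres (1° lat = 111000 m, cos φ = 0.533983): observed ΔN = 226.4 m, observed ΔE = 262.6 m.
Subtracting the expected shift leaves a residual of 226.4 − (218) = 8.4 m north and 262.6 − (266) = -3.4 m east.
Residual distance = √(8.4² + (-3.4)²) = 9.1 m.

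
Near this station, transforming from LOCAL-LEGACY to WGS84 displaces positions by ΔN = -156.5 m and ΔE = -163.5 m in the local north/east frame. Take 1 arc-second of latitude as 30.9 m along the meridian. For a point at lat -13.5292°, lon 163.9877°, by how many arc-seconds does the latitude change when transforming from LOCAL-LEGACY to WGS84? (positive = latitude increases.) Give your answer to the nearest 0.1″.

Δφ = -5.1″

1″ of latitude = 30.90 m, so Δφ = -156.5 / 30.90 = -5.065″.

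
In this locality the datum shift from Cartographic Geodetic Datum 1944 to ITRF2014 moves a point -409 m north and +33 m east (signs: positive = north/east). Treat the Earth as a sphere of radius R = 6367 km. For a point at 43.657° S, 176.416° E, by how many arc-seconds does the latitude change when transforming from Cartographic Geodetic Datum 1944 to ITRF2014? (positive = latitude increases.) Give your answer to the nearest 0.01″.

On a sphere of radius R, 1 rad of latitude = R, so Δφ = ΔN / R = -409.0 / 6367000 = -6.4237e-05 rad = -13.250″.

Δφ = -13.25″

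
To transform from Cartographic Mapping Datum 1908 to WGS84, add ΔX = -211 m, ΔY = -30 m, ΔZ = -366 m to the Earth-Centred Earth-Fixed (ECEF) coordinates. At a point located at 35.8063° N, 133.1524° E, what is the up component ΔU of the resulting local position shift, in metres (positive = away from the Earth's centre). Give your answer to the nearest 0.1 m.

ΔU = -114.8 m

At φ = 35.8063°, λ = 133.1524°: sin φ = 0.585047, cos φ = 0.810999, sin λ = 0.729537, cos λ = -0.683941.
ΔU = cos φ cos λ·ΔX + cos φ sin λ·ΔY + sin φ·ΔZ = (0.810999)(-0.683941)(-211) + (0.810999)(0.729537)(-30) + (0.585047)(-366) = -114.84 m.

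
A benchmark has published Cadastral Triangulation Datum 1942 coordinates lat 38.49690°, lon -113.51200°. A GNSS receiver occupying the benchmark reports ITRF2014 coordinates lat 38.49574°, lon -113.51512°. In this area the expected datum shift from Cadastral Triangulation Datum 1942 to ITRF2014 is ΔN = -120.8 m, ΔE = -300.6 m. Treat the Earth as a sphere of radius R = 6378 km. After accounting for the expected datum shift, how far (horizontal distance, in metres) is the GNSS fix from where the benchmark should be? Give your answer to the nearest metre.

30 m

Observed coordinate differences: Δφ = -0.00116°, Δλ = -0.00312°.
Converting to metres (1° lat = 111317 m, cos φ = 0.782642): observed ΔN = -129.1 m, observed ΔE = -271.8 m.
Subtracting the expected shift leaves a residual of -129.1 − (-120.8) = -8.3 m north and -271.8 − (-300.6) = 28.8 m east.
Residual distance = √((-8.3)² + 28.8²) = 30.0 m.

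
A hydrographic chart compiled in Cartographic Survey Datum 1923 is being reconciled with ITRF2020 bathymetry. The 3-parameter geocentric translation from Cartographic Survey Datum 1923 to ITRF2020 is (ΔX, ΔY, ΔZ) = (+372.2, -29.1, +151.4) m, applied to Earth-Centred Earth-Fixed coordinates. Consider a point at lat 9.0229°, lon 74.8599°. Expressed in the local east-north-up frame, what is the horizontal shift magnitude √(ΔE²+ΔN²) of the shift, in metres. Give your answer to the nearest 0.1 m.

At φ = 9.0229°, λ = 74.8599°: sin φ = 0.156829, cos φ = 0.987626, sin λ = 0.965290, cos λ = 0.261180.
ΔE = −sin λ·ΔX + cos λ·ΔY = −(0.965290)·(372.2) + (0.261180)·(-29.1) = -366.88 m.
ΔN = −sin φ cos λ·ΔX − sin φ sin λ·ΔY + cos φ·ΔZ = −(0.156829)(0.261180)(372.2) − (0.156829)(0.965290)(-29.1) + (0.987626)(151.4) = 138.69 m.
Horizontal magnitude = √(ΔE² + ΔN²) = √((-366.88)² + 138.69²) = 392.22 m.

392.2 m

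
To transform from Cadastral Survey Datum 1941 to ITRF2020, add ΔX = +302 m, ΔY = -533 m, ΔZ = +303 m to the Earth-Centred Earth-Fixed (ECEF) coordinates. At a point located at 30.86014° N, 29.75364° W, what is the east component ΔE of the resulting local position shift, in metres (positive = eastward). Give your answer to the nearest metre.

ΔE = -313 m

At φ = 30.86014°, λ = -29.75364°: sin φ = 0.512944, cos φ = 0.858422, sin λ = -0.496272, cos λ = 0.868167.
ΔE = −sin λ·ΔX + cos λ·ΔY = −(-0.496272)·(302) + (0.868167)·(-533) = -312.86 m.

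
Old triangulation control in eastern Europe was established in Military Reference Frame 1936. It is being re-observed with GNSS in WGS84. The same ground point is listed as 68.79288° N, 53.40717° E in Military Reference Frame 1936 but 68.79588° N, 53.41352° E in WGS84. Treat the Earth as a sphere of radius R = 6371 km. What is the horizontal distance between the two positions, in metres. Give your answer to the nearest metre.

420 m

Δφ = 68.79588° − 68.79288° = +0.00300°; Δλ = 53.41352° − 53.40717° = +0.00635°.
1° along a meridian = πR/180 = 111195 m.
ΔN = Δφ × 111195 = 333.6 m; ΔE = Δλ × 111195 × cos(68.79288°) = +0.00635 × 111195 × 0.361740 = 255.4 m.
Distance = √(ΔE² + ΔN²) = √(255.4² + 333.6²) = 420.1 m.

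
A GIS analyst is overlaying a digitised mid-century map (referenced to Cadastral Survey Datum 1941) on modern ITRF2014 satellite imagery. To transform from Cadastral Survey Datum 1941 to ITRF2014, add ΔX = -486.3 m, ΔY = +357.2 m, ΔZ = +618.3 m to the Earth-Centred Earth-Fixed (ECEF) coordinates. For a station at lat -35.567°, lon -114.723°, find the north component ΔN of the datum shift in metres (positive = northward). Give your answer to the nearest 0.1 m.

ΔN = 432.5 m

The local north axis is (−sin φ cos λ, −sin φ sin λ, cos φ), giving ΔN = 118.300 − 188.723 + 502.947 = 432.52 m.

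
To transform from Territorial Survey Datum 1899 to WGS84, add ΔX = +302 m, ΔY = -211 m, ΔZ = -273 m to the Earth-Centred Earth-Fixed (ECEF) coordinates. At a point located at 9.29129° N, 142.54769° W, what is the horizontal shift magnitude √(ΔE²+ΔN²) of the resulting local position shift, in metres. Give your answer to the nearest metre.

The local east axis at (φ, λ) is (−sin λ, cos λ, 0), so ΔE = −sin(-142.54769°)·302 + cos(-142.54769°)·(-211) = 351.15 m.
The local north axis is (−sin φ cos λ, −sin φ sin λ, cos φ), giving ΔN = 38.708 − 20.716 − 269.418 = -251.43 m.
Horizontal magnitude = √(ΔE² + ΔN²) = √(351.15² + (-251.43)²) = 431.88 m.

432 m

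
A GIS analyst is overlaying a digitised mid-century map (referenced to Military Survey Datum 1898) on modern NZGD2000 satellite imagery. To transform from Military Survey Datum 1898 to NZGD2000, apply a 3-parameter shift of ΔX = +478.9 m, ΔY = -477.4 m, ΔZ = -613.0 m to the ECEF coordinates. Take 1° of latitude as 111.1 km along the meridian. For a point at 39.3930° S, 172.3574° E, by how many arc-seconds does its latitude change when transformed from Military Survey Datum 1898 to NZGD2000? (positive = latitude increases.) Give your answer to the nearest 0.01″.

sin φ = -0.634636, cos φ = 0.772811, sin λ = 0.132993, cos λ = -0.991117.
North component: ΔN = −sin φ cos λ·ΔX − sin φ sin λ·ΔY + cos φ·ΔZ = −(-0.634636)(-0.991117)(478.9) − (-0.634636)(0.132993)(-477.4) + (0.772811)(-613.0) = -815.25 m.
1° of latitude spans 111100 m, so Δφ = -815.25 / 111100 × 3600 = -26.417″.

Δφ = -26.42″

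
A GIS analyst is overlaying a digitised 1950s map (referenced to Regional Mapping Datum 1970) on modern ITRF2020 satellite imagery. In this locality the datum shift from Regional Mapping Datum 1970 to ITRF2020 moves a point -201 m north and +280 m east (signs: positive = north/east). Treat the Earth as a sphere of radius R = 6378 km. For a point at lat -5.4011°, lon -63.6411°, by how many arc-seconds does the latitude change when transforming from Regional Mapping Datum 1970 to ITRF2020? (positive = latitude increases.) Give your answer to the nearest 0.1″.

On a sphere of radius R, 1 rad of latitude = R, so Δφ = ΔN / R = -201.0 / 6378000 = -3.1515e-05 rad = -6.500″.

Δφ = -6.5″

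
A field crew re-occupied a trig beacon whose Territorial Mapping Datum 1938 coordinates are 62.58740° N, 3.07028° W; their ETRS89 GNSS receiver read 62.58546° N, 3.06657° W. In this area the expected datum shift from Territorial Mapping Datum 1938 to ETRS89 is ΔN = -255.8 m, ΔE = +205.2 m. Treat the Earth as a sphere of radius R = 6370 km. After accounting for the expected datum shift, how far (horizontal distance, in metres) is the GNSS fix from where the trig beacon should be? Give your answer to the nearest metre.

Observed coordinate differences: Δφ = -0.00194°, Δλ = +0.00371°.
Converting to metres (1° lat = 111177 m, cos φ = 0.460395): observed ΔN = -215.7 m, observed ΔE = 189.9 m.
Subtracting the expected shift leaves a residual of -215.7 − (-255.8) = 40.1 m north and 189.9 − (205.2) = -15.3 m east.
Residual distance = √(40.1² + (-15.3)²) = 42.9 m.

43 m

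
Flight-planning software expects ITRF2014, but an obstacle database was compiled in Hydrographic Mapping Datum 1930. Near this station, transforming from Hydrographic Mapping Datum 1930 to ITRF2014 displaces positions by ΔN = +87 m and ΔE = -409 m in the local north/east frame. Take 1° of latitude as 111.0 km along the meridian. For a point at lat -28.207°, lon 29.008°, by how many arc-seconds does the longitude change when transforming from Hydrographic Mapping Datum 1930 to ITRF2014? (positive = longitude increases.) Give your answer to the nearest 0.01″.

Δλ = -15.05″

At latitude -28.207°, cos φ = 0.881246.
1° of longitude at this latitude = 111.0 × cos φ = 97.82 km, so Δλ = -409.0 / 97818.3 = -0.0041812° = -15.052″.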